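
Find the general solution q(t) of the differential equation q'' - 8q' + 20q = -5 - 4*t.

Characteristic equation r² - 8r + 20 = 0 has discriminant (-8)² - 4·(20) = -16 < 0, so r = 4 ± 2i.
Hence q_h = C1*cos(2*t)*exp(4*t) + C2*exp(4*t)*sin(2*t).
For the particular solution try q_p = A0 + A1*t. Substituting and matching coefficients of each power of t gives A0 = -33/100, A1 = -1/5, so q_p = -33/100 - t/5.

q = -33/100 - t/5 + C1*cos(2*t)*exp(4*t) + C2*exp(4*t)*sin(2*t)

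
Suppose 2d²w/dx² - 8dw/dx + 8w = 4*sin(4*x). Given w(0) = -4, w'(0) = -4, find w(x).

Divide through by 2: w'' - 4w' + 4w = 2*sin(4*x).
Characteristic equation r² - 4r + 4 = 0 has discriminant (-4)² - 4·(4) = 0, so r = 2 is a repeated root.
Hence w_h = (C1 + C2*x)*exp(2*x).
Try w_p = A*cos(4*x) + B*sin(4*x). Substituting and equating the coefficients of cos(4x) and sin(4x) gives A = 2/25, B = -3/50, so w_p = -3*sin(4*x)/50 + 2*cos(4*x)/25.
General solution: w = -3*sin(4*x)/50 + 2*cos(4*x)/25 + C1*exp(2*x) + C2*x*exp(2*x).
Apply the initial conditions: w(0) = 2/25 + C1 = -4 and w'(0) = -6/25 + C2 + 2*C1 = -4. Solving gives C1 = -102/25, C2 = 22/5.

w = -102*exp(2*x)/25 - 3*sin(4*x)/50 + 2*cos(4*x)/25 + 22*x*exp(2*x)/5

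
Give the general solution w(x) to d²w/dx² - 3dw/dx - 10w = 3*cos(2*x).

w = -21*cos(2*x)/116 - 9*sin(2*x)/116 + C1*exp(-2*x) + C2*exp(5*x)

Characteristic equation r² - 3r - 10 = 0 factors as (r + 2)(r - 5) = 0, so r = -2, 5.
Hence w_h = C1*exp(-2*x) + C2*exp(5*x).
Try w_p = A*cos(2*x) + B*sin(2*x). Substituting and equating the coefficients of cos(2x) and sin(2x) gives A = -21/116, B = -9/116, so w_p = -21*cos(2*x)/116 - 9*sin(2*x)/116.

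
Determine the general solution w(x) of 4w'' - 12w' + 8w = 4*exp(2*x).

Divide through by 4: w'' - 3w' + 2w = exp(2*x).
Characteristic equation r² - 3r + 2 = 0 factors as (r - 1)(r - 2) = 0, so r = 1, 2.
Hence w_h = C1*exp(x) + C2*exp(2*x).
Since exp(2*x) solves the homogeneous equation (r = 2 is a root of multiplicity 1), multiply the trial by x. Try w_p = A*x*exp(2*x). Substituting into the equation and dividing by exp(2*x) gives A = 1, so w_p = x*exp(2*x).

w = C1*exp(x) + C2*exp(2*x) + x*exp(2*x)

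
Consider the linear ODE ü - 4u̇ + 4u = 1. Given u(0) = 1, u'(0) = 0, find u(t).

u = 1/4 + 3*exp(2*t)/4 - 3*t*exp(2*t)/2

Characteristic equation r² - 4r + 4 = 0 has discriminant (-4)² - 4·(4) = 0, so r = 2 is a repeated root.
Hence u_h = (C1 + C2*t)*exp(2*t).
For the particular solution try u_p = A0. Substituting and matching coefficients of each power of t gives A0 = 1/4, so u_p = 1/4.
General solution: u = 1/4 + C1*exp(2*t) + C2*t*exp(2*t).
Apply the initial conditions: u(0) = 1/4 + C1 = 1 and u'(0) = C2 + 2*C1 = 0. Solving gives C1 = 3/4, C2 = -3/2.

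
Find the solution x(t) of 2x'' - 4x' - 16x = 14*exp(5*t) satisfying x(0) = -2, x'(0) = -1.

x = -exp(-2*t) - 2*exp(4*t) + exp(5*t)

Divide through by 2: x'' - 2x' - 8x = 7*exp(5*t).
Characteristic equation r² - 2r - 8 = 0 factors as (r - 4)(r + 2) = 0, so r = 4, -2.
Hence x_h = C1*exp(4*t) + C2*exp(-2*t).
Try x_p = A*exp(5*t). Substituting into the equation and dividing by exp(5*t) gives A = 1, so x_p = exp(5*t).
General solution: x = C1*exp(4*t) + C2*exp(-2*t) + exp(5*t).
Apply the initial conditions: x(0) = 1 + C1 + C2 = -2 and x'(0) = 5 - 2*C2 + 4*C1 = -1. Solving gives C1 = -2, C2 = -1.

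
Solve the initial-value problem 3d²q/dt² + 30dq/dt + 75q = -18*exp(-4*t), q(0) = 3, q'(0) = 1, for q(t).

Divide through by 3: q'' + 10q' + 25q = -6*exp(-4*t).
Characteristic equation r² + 10r + 25 = 0 has discriminant (10)² - 4·(25) = 0, so r = -5 is a repeated root.
Hence q_h = (C1 + C2*t)*exp(-5*t).
Try q_p = A*exp(-4*t). Substituting into the equation and dividing by exp(-4*t) gives A = -6, so q_p = -6*exp(-4*t).
General solution: q = -6*exp(-4*t) + C1*exp(-5*t) + C2*t*exp(-5*t).
Apply the initial conditions: q(0) = -6 + C1 = 3 and q'(0) = 24 + C2 - 5*C1 = 1. Solving gives C1 = 9, C2 = 22.

q = -6*exp(-4*t) + 9*exp(-5*t) + 22*t*exp(-5*t)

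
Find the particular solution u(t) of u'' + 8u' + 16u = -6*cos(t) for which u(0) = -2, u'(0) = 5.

u = -488*exp(-4*t)/289 - 90*cos(t)/289 - 48*sin(t)/289 - 27*t*exp(-4*t)/17

Characteristic equation r² + 8r + 16 = 0 has discriminant (8)² - 4·(16) = 0, so r = -4 is a repeated root.
Hence u_h = (C1 + C2*t)*exp(-4*t).
Try u_p = A*cos(t) + B*sin(t). Substituting and equating the coefficients of cos(t) and sin(t) gives A = -90/289, B = -48/289, so u_p = -90*cos(t)/289 - 48*sin(t)/289.
General solution: u = -90*cos(t)/289 - 48*sin(t)/289 + C1*exp(-4*t) + C2*t*exp(-4*t).
Apply the initial conditions: u(0) = -90/289 + C1 = -2 and u'(0) = -48/289 + C2 - 4*C1 = 5. Solving gives C1 = -488/289, C2 = -27/17.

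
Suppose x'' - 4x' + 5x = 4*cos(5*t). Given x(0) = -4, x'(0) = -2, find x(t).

x = -cos(5*t)/10 - sin(5*t)/10 - 39*cos(t)*exp(2*t)/10 + 63*exp(2*t)*sin(t)/10

Characteristic equation r² - 4r + 5 = 0 has discriminant (-4)² - 4·(5) = -4 < 0, so r = 2 ± i.
Hence x_h = C1*cos(t)*exp(2*t) + C2*exp(2*t)*sin(t).
Try x_p = A*cos(5*t) + B*sin(5*t). Substituting and equating the coefficients of cos(5t) and sin(5t) gives A = -1/10, B = -1/10, so x_p = -cos(5*t)/10 - sin(5*t)/10.
General solution: x = -cos(5*t)/10 - sin(5*t)/10 + C1*cos(t)*exp(2*t) + C2*exp(2*t)*sin(t).
Apply the initial conditions: x(0) = -1/10 + C1 = -4 and x'(0) = -1/2 + C2 + 2*C1 = -2. Solving gives C1 = -39/10, C2 = 63/10.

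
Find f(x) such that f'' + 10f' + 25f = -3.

Characteristic equation r² + 10r + 25 = 0 has discriminant (10)² - 4·(25) = 0, so r = -5 is a repeated root.
Hence f_h = (C1 + C2*x)*exp(-5*x).
For the particular solution try f_p = A0. Substituting and matching coefficients of each power of x gives A0 = -3/25, so f_p = -3/25.

f = -3/25 + C1*exp(-5*x) + C2*x*exp(-5*x)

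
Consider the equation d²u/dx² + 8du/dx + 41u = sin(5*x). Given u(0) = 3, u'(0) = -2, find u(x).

u = -5*cos(5*x)/232 + sin(5*x)/116 + 233*exp(-4*x)*sin(5*x)/116 + 701*cos(5*x)*exp(-4*x)/232

Characteristic equation r² + 8r + 41 = 0 has discriminant (8)² - 4·(41) = -100 < 0, so r = -4 ± 5i.
Hence u_h = C1*cos(5*x)*exp(-4*x) + C2*exp(-4*x)*sin(5*x).
Try u_p = A*cos(5*x) + B*sin(5*x). Substituting and equating the coefficients of cos(5x) and sin(5x) gives A = -5/232, B = 1/116, so u_p = -5*cos(5*x)/232 + sin(5*x)/116.
General solution: u = -5*cos(5*x)/232 + sin(5*x)/116 + C1*cos(5*x)*exp(-4*x) + C2*exp(-4*x)*sin(5*x).
Apply the initial conditions: u(0) = -5/232 + C1 = 3 and u'(0) = 5/116 - 4*C1 + 5*C2 = -2. Solving gives C1 = 701/232, C2 = 233/116.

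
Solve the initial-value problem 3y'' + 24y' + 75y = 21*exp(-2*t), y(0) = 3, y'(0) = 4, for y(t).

Divide through by 3: y'' + 8y' + 25y = 7*exp(-2*t).
Characteristic equation r² + 8r + 25 = 0 has discriminant (8)² - 4·(25) = -36 < 0, so r = -4 ± 3i.
Hence y_h = C1*cos(3*t)*exp(-4*t) + C2*exp(-4*t)*sin(3*t).
Try y_p = A*exp(-2*t). Substituting into the equation and dividing by exp(-2*t) gives A = 7/13, so y_p = 7*exp(-2*t)/13.
General solution: y = 7*exp(-2*t)/13 + C1*cos(3*t)*exp(-4*t) + C2*exp(-4*t)*sin(3*t).
Apply the initial conditions: y(0) = 7/13 + C1 = 3 and y'(0) = -14/13 - 4*C1 + 3*C2 = 4. Solving gives C1 = 32/13, C2 = 194/39.

y = 7*exp(-2*t)/13 + 32*cos(3*t)*exp(-4*t)/13 + 194*exp(-4*t)*sin(3*t)/39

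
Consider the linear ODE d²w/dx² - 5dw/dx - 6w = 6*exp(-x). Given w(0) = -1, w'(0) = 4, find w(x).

Characteristic equation r² - 5r - 6 = 0 factors as (r - 6)(r + 1) = 0, so r = 6, -1.
Hence w_h = C1*exp(6*x) + C2*exp(-x).
Since exp(-x) solves the homogeneous equation (r = -1 is a root of multiplicity 1), multiply the trial by x. Try w_p = A*x*exp(-x). Substituting into the equation and dividing by exp(-x) gives A = -6/7, so w_p = -6*x*exp(-x)/7.
General solution: w = C1*exp(6*x) + C2*exp(-x) - 6*x*exp(-x)/7.
Apply the initial conditions: w(0) = C1 + C2 = -1 and w'(0) = -6/7 - C2 + 6*C1 = 4. Solving gives C1 = 27/49, C2 = -76/49.

w = -76*exp(-x)/49 + 27*exp(6*x)/49 - 6*x*exp(-x)/7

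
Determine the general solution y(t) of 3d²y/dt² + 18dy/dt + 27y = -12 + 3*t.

y = -14/27 + t/9 + C1*exp(-3*t) + C2*t*exp(-3*t)

Divide through by 3: y'' + 6y' + 9y = -4 + t.
Characteristic equation r² + 6r + 9 = 0 has discriminant (6)² - 4·(9) = 0, so r = -3 is a repeated root.
Hence y_h = (C1 + C2*t)*exp(-3*t).
For the particular solution try y_p = A0 + A1*t. Substituting and matching coefficients of each power of t gives A0 = -14/27, A1 = 1/9, so y_p = -14/27 + t/9.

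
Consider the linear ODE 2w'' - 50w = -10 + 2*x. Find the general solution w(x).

w = 1/5 - x/25 + C1*exp(-5*x) + C2*exp(5*x)

Divide through by 2: w'' - 25w = -5 + x.
Characteristic equation r² - 25 = 0 factors as (r + 5)(r - 5) = 0, so r = -5, 5.
Hence w_h = C1*exp(-5*x) + C2*exp(5*x).
For the particular solution try w_p = A0 + A1*x. Substituting and matching coefficients of each power of x gives A0 = 1/5, A1 = -1/25, so w_p = 1/5 - x/25.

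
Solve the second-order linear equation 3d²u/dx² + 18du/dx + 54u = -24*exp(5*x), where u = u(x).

Divide through by 3: u'' + 6u' + 18u = -8*exp(5*x).
Characteristic equation r² + 6r + 18 = 0 has discriminant (6)² - 4·(18) = -36 < 0, so r = -3 ± 3i.
Hence u_h = C1*cos(3*x)*exp(-3*x) + C2*exp(-3*x)*sin(3*x).
Try u_p = A*exp(5*x). Substituting into the equation and dividing by exp(5*x) gives A = -8/73, so u_p = -8*exp(5*x)/73.

u = -8*exp(5*x)/73 + C1*cos(3*x)*exp(-3*x) + C2*exp(-3*x)*sin(3*x)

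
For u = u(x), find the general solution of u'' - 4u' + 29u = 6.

u = 6/29 + C1*cos(5*x)*exp(2*x) + C2*exp(2*x)*sin(5*x)

Characteristic equation r² - 4r + 29 = 0 has discriminant (-4)² - 4·(29) = -100 < 0, so r = 2 ± 5i.
Hence u_h = C1*cos(5*x)*exp(2*x) + C2*exp(2*x)*sin(5*x).
For the particular solution try u_p = A0. Substituting and matching coefficients of each power of x gives A0 = 6/29, so u_p = 6/29.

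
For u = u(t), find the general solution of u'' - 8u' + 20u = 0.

u = C1*cos(2*t)*exp(4*t) + C2*exp(4*t)*sin(2*t)

Characteristic equation r² - 8r + 20 = 0 has discriminant (-8)² - 4·(20) = -16 < 0, so r = 4 ± 2i.
Hence u_h = C1*cos(2*t)*exp(4*t) + C2*exp(4*t)*sin(2*t).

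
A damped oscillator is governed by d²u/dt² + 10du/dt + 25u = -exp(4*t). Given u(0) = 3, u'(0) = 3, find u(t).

u = -exp(4*t)/81 + 244*exp(-5*t)/81 + 163*t*exp(-5*t)/9

Characteristic equation r² + 10r + 25 = 0 has discriminant (10)² - 4·(25) = 0, so r = -5 is a repeated root.
Hence u_h = (C1 + C2*t)*exp(-5*t).
Try u_p = A*exp(4*t). Substituting into the equation and dividing by exp(4*t) gives A = -1/81, so u_p = -exp(4*t)/81.
General solution: u = -exp(4*t)/81 + C1*exp(-5*t) + C2*t*exp(-5*t).
Apply the initial conditions: u(0) = -1/81 + C1 = 3 and u'(0) = -4/81 + C2 - 5*C1 = 3. Solving gives C1 = 244/81, C2 = 163/9.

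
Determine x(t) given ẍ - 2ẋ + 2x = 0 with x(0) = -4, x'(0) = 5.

x = -4*cos(t)*exp(t) + 9*exp(t)*sin(t)

Characteristic equation r² - 2r + 2 = 0 has discriminant (-2)² - 4·(2) = -4 < 0, so r = 1 ± i.
Hence x_h = C1*cos(t)*exp(t) + C2*exp(t)*sin(t).
Apply the initial conditions: x(0) = C1 = -4 and x'(0) = C1 + C2 = 5. Solving gives C1 = -4, C2 = 9.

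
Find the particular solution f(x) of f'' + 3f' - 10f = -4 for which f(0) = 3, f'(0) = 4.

f = 2/5 + 6*exp(-5*x)/35 + 17*exp(2*x)/7

Characteristic equation r² + 3r - 10 = 0 factors as (r - 2)(r + 5) = 0, so r = 2, -5.
Hence f_h = C1*exp(2*x) + C2*exp(-5*x).
For the particular solution try f_p = A0. Substituting and matching coefficients of each power of x gives A0 = 2/5, so f_p = 2/5.
General solution: f = 2/5 + C1*exp(2*x) + C2*exp(-5*x).
Apply the initial conditions: f(0) = 2/5 + C1 + C2 = 3 and f'(0) = -5*C2 + 2*C1 = 4. Solving gives C1 = 17/7, C2 = 6/35.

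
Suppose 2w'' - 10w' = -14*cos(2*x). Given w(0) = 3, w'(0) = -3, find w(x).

Divide through by 2: w'' - 5w' = -7*cos(2*x).
Characteristic equation r² - 5r = 0 factors as (r - 5)r = 0, so r = 5, 0.
Hence w_h = C1*exp(5*x) + C2.
Try w_p = A*cos(2*x) + B*sin(2*x). Substituting and equating the coefficients of cos(2x) and sin(2x) gives A = 7/29, B = 35/58, so w_p = 7*cos(2*x)/29 + 35*sin(2*x)/58.
General solution: w = C2 + 7*cos(2*x)/29 + 35*sin(2*x)/58 + C1*exp(5*x).
Apply the initial conditions: w(0) = 7/29 + C1 + C2 = 3 and w'(0) = 35/29 + 5*C1 = -3. Solving gives C1 = -122/145, C2 = 18/5.

w = 18/5 - 122*exp(5*x)/145 + 7*cos(2*x)/29 + 35*sin(2*x)/58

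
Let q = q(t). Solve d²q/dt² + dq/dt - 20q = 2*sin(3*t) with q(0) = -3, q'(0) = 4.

q = -275*exp(-5*t)/153 - 269*exp(4*t)/225 - 29*sin(3*t)/425 - 3*cos(3*t)/425

Characteristic equation r² + r - 20 = 0 factors as (r - 4)(r + 5) = 0, so r = 4, -5.
Hence q_h = C1*exp(4*t) + C2*exp(-5*t).
Try q_p = A*cos(3*t) + B*sin(3*t). Substituting and equating the coefficients of cos(3t) and sin(3t) gives A = -3/425, B = -29/425, so q_p = -29*sin(3*t)/425 - 3*cos(3*t)/425.
General solution: q = -29*sin(3*t)/425 - 3*cos(3*t)/425 + C1*exp(4*t) + C2*exp(-5*t).
Apply the initial conditions: q(0) = -3/425 + C1 + C2 = -3 and q'(0) = -87/425 - 5*C2 + 4*C1 = 4. Solving gives C1 = -269/225, C2 = -275/153.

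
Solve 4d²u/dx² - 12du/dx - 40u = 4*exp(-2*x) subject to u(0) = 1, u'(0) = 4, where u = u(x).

u = 6*exp(-2*x)/49 + 43*exp(5*x)/49 - x*exp(-2*x)/7

Divide through by 4: u'' - 3u' - 10u = exp(-2*x).
Characteristic equation r² - 3r - 10 = 0 factors as (r + 2)(r - 5) = 0, so r = -2, 5.
Hence u_h = C1*exp(-2*x) + C2*exp(5*x).
Since exp(-2*x) solves the homogeneous equation (r = -2 is a root of multiplicity 1), multiply the trial by x. Try u_p = A*x*exp(-2*x). Substituting into the equation and dividing by exp(-2*x) gives A = -1/7, so u_p = -x*exp(-2*x)/7.
General solution: u = C1*exp(-2*x) + C2*exp(5*x) - x*exp(-2*x)/7.
Apply the initial conditions: u(0) = C1 + C2 = 1 and u'(0) = -1/7 - 2*C1 + 5*C2 = 4. Solving gives C1 = 6/49, C2 = 43/49.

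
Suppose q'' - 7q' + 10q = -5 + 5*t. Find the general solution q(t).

Characteristic equation r² - 7r + 10 = 0 factors as (r - 2)(r - 5) = 0, so r = 2, 5.
Hence q_h = C1*exp(2*t) + C2*exp(5*t).
For the particular solution try q_p = A0 + A1*t. Substituting and matching coefficients of each power of t gives A0 = -3/20, A1 = 1/2, so q_p = -3/20 + t/2.

q = -3/20 + t/2 + C1*exp(2*t) + C2*exp(5*t)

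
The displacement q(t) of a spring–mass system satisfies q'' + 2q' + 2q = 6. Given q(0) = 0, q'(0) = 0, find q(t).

q = 3 - 3*cos(t)*exp(-t) - 3*exp(-t)*sin(t)

Characteristic equation r² + 2r + 2 = 0 has discriminant (2)² - 4·(2) = -4 < 0, so r = -1 ± i.
Hence q_h = C1*cos(t)*exp(-t) + C2*exp(-t)*sin(t).
For the particular solution try q_p = A0. Substituting and matching coefficients of each power of t gives A0 = 3, so q_p = 3.
General solution: q = 3 + C1*cos(t)*exp(-t) + C2*exp(-t)*sin(t).
Apply the initial conditions: q(0) = 3 + C1 = 0 and q'(0) = C2 - C1 = 0. Solving gives C1 = -3, C2 = -3.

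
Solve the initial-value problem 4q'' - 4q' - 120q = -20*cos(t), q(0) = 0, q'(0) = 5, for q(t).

Divide through by 4: q'' - q' - 30q = -5*cos(t).
Characteristic equation r² - r - 30 = 0 factors as (r - 6)(r + 5) = 0, so r = 6, -5.
Hence q_h = C1*exp(6*t) + C2*exp(-5*t).
Try q_p = A*cos(t) + B*sin(t). Substituting and equating the coefficients of cos(t) and sin(t) gives A = 155/962, B = 5/962, so q_p = 5*sin(t)/962 + 155*cos(t)/962.
General solution: q = 5*sin(t)/962 + 155*cos(t)/962 + C1*exp(6*t) + C2*exp(-5*t).
Apply the initial conditions: q(0) = 155/962 + C1 + C2 = 0 and q'(0) = 5/962 - 5*C2 + 6*C1 = 5. Solving gives C1 = 155/407, C2 = -155/286.

q = -155*exp(-5*t)/286 + 5*sin(t)/962 + 155*exp(6*t)/407 + 155*cos(t)/962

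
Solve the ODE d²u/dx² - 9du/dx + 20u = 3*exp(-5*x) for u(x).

u = exp(-5*x)/30 + C1*exp(4*x) + C2*exp(5*x)

Characteristic equation r² - 9r + 20 = 0 factors as (r - 4)(r - 5) = 0, so r = 4, 5.
Hence u_h = C1*exp(4*x) + C2*exp(5*x).
Try u_p = A*exp(-5*x). Substituting into the equation and dividing by exp(-5*x) gives A = 1/30, so u_p = exp(-5*x)/30.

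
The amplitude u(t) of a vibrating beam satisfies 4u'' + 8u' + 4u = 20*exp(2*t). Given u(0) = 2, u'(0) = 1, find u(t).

u = 5*exp(2*t)/9 + 13*exp(-t)/9 + 4*t*exp(-t)/3

Divide through by 4: u'' + 2u' + u = 5*exp(2*t).
Characteristic equation r² + 2r + 1 = 0 has discriminant (2)² - 4·(1) = 0, so r = -1 is a repeated root.
Hence u_h = (C1 + C2*t)*exp(-t).
Try u_p = A*exp(2*t). Substituting into the equation and dividing by exp(2*t) gives A = 5/9, so u_p = 5*exp(2*t)/9.
General solution: u = 5*exp(2*t)/9 + C1*exp(-t) + C2*t*exp(-t).
Apply the initial conditions: u(0) = 5/9 + C1 = 2 and u'(0) = 10/9 + C2 - C1 = 1. Solving gives C1 = 13/9, C2 = 4/3.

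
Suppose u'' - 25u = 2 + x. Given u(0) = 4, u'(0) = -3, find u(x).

u = -2/25 - x/25 + 218*exp(5*x)/125 + 292*exp(-5*x)/125

Characteristic equation r² - 25 = 0 factors as (r + 5)(r - 5) = 0, so r = -5, 5.
Hence u_h = C1*exp(-5*x) + C2*exp(5*x).
For the particular solution try u_p = A0 + A1*x. Substituting and matching coefficients of each power of x gives A0 = -2/25, A1 = -1/25, so u_p = -2/25 - x/25.
General solution: u = -2/25 - x/25 + C1*exp(-5*x) + C2*exp(5*x).
Apply the initial conditions: u(0) = -2/25 + C1 + C2 = 4 and u'(0) = -1/25 - 5*C1 + 5*C2 = -3. Solving gives C1 = 292/125, C2 = 218/125.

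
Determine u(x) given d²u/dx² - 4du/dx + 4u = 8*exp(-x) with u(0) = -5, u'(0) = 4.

u = -53*exp(2*x)/9 + 8*exp(-x)/9 + 50*x*exp(2*x)/3

Characteristic equation r² - 4r + 4 = 0 has discriminant (-4)² - 4·(4) = 0, so r = 2 is a repeated root.
Hence u_h = (C1 + C2*x)*exp(2*x).
Try u_p = A*exp(-x). Substituting into the equation and dividing by exp(-x) gives A = 8/9, so u_p = 8*exp(-x)/9.
General solution: u = 8*exp(-x)/9 + C1*exp(2*x) + C2*x*exp(2*x).
Apply the initial conditions: u(0) = 8/9 + C1 = -5 and u'(0) = -8/9 + C2 + 2*C1 = 4. Solving gives C1 = -53/9, C2 = 50/3.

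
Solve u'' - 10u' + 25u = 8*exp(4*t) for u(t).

u = 8*exp(4*t) + C1*exp(5*t) + C2*t*exp(5*t)

Characteristic equation r² - 10r + 25 = 0 has discriminant (-10)² - 4·(25) = 0, so r = 5 is a repeated root.
Hence u_h = (C1 + C2*t)*exp(5*t).
Try u_p = A*exp(4*t). Substituting into the equation and dividing by exp(4*t) gives A = 8, so u_p = 8*exp(4*t).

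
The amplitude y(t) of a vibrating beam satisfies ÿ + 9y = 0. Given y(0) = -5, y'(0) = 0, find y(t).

Characteristic equation r² + 9 = 0 has discriminant (0)² - 4·(9) = -36 < 0, so r = ± 3i.
Hence y_h = C1*cos(3*t) + C2*sin(3*t).
Apply the initial conditions: y(0) = C1 = -5 and y'(0) = 3*C2 = 0. Solving gives C1 = -5, C2 = 0.

y = -5*cos(3*t)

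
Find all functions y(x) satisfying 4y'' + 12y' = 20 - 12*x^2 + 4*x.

Divide through by 4: y'' + 3y' = 5 + x - 3*x^2.
Characteristic equation r² + 3r = 0 factors as (r + 3)r = 0, so r = -3, 0.
Hence y_h = C1*exp(-3*x) + C2.
Since 0 is a characteristic root (multiplicity 1), multiply the polynomial trial by x: try y_p = x*(A0 + A1*x + A2*x^2). Substituting and matching coefficients of each power of x gives A0 = 4/3, A1 = 1/2, A2 = -1/3, so y_p = x^2/2 - x^3/3 + 4*x/3.

y = C2 + x**2/2 - x**3/3 + 4*x/3 + C1*exp(-3*x)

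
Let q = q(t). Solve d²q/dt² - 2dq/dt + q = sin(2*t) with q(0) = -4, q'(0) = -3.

q = -104*exp(t)/25 - 3*sin(2*t)/25 + 4*cos(2*t)/25 + 7*t*exp(t)/5

Characteristic equation r² - 2r + 1 = 0 has discriminant (-2)² - 4·(1) = 0, so r = 1 is a repeated root.
Hence q_h = (C1 + C2*t)*exp(t).
Try q_p = A*cos(2*t) + B*sin(2*t). Substituting and equating the coefficients of cos(2t) and sin(2t) gives A = 4/25, B = -3/25, so q_p = -3*sin(2*t)/25 + 4*cos(2*t)/25.
General solution: q = -3*sin(2*t)/25 + 4*cos(2*t)/25 + C1*exp(t) + C2*t*exp(t).
Apply the initial conditions: q(0) = 4/25 + C1 = -4 and q'(0) = -6/25 + C1 + C2 = -3. Solving gives C1 = -104/25, C2 = 7/5.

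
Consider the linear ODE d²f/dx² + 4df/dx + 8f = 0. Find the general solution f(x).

f = C1*cos(2*x)*exp(-2*x) + C2*exp(-2*x)*sin(2*x)

Characteristic equation r² + 4r + 8 = 0 has discriminant (4)² - 4·(8) = -16 < 0, so r = -2 ± 2i.
Hence f_h = C1*cos(2*x)*exp(-2*x) + C2*exp(-2*x)*sin(2*x).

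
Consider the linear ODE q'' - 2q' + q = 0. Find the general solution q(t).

q = C1*exp(t) + C2*t*exp(t)

Characteristic equation r² - 2r + 1 = 0 has discriminant (-2)² - 4·(1) = 0, so r = 1 is a repeated root.
Hence q_h = (C1 + C2*t)*exp(t).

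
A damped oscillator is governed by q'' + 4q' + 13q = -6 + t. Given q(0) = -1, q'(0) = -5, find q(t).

q = -82/169 + t/13 - 344*exp(-2*t)*sin(3*t)/169 - 87*cos(3*t)*exp(-2*t)/169

Characteristic equation r² + 4r + 13 = 0 has discriminant (4)² - 4·(13) = -36 < 0, so r = -2 ± 3i.
Hence q_h = C1*cos(3*t)*exp(-2*t) + C2*exp(-2*t)*sin(3*t).
For the particular solution try q_p = A0 + A1*t. Substituting and matching coefficients of each power of t gives A0 = -82/169, A1 = 1/13, so q_p = -82/169 + t/13.
General solution: q = -82/169 + t/13 + C1*cos(3*t)*exp(-2*t) + C2*exp(-2*t)*sin(3*t).
Apply the initial conditions: q(0) = -82/169 + C1 = -1 and q'(0) = 1/13 - 2*C1 + 3*C2 = -5. Solving gives C1 = -87/169, C2 = -344/169.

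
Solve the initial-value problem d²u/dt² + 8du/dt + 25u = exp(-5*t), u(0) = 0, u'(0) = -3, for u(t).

Characteristic equation r² + 8r + 25 = 0 has discriminant (8)² - 4·(25) = -36 < 0, so r = -4 ± 3i.
Hence u_h = C1*cos(3*t)*exp(-4*t) + C2*exp(-4*t)*sin(3*t).
Try u_p = A*exp(-5*t). Substituting into the equation and dividing by exp(-5*t) gives A = 1/10, so u_p = exp(-5*t)/10.
General solution: u = exp(-5*t)/10 + C1*cos(3*t)*exp(-4*t) + C2*exp(-4*t)*sin(3*t).
Apply the initial conditions: u(0) = 1/10 + C1 = 0 and u'(0) = -1/2 - 4*C1 + 3*C2 = -3. Solving gives C1 = -1/10, C2 = -29/30.

u = exp(-5*t)/10 - 29*exp(-4*t)*sin(3*t)/30 - cos(3*t)*exp(-4*t)/10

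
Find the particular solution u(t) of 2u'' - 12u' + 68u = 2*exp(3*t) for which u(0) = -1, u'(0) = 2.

Divide through by 2: u'' - 6u' + 34u = exp(3*t).
Characteristic equation r² - 6r + 34 = 0 has discriminant (-6)² - 4·(34) = -100 < 0, so r = 3 ± 5i.
Hence u_h = C1*cos(5*t)*exp(3*t) + C2*exp(3*t)*sin(5*t).
Try u_p = A*exp(3*t). Substituting into the equation and dividing by exp(3*t) gives A = 1/25, so u_p = exp(3*t)/25.
General solution: u = exp(3*t)/25 + C1*cos(5*t)*exp(3*t) + C2*exp(3*t)*sin(5*t).
Apply the initial conditions: u(0) = 1/25 + C1 = -1 and u'(0) = 3/25 + 3*C1 + 5*C2 = 2. Solving gives C1 = -26/25, C2 = 1.

u = exp(3*t)/25 + exp(3*t)*sin(5*t) - 26*cos(5*t)*exp(3*t)/25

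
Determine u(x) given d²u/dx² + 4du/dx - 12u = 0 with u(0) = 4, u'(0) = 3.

Characteristic equation r² + 4r - 12 = 0 factors as (r + 6)(r - 2) = 0, so r = -6, 2.
Hence u_h = C1*exp(-6*x) + C2*exp(2*x).
Apply the initial conditions: u(0) = C1 + C2 = 4 and u'(0) = -6*C1 + 2*C2 = 3. Solving gives C1 = 5/8, C2 = 27/8.

u = 5*exp(-6*x)/8 + 27*exp(2*x)/8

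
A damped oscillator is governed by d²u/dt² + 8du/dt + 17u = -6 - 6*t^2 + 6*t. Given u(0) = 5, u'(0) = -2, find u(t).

u = -3114/4913 - 6*t**2/17 + 198*t/289 + 27679*cos(t)*exp(-4*t)/4913 + 97524*exp(-4*t)*sin(t)/4913

Characteristic equation r² + 8r + 17 = 0 has discriminant (8)² - 4·(17) = -4 < 0, so r = -4 ± i.
Hence u_h = C1*cos(t)*exp(-4*t) + C2*exp(-4*t)*sin(t).
For the particular solution try u_p = A0 + A1*t + A2*t^2. Substituting and matching coefficients of each power of t gives A0 = -3114/4913, A1 = 198/289, A2 = -6/17, so u_p = -3114/4913 - 6*t^2/17 + 198*t/289.
General solution: u = -3114/4913 - 6*t^2/17 + 198*t/289 + C1*cos(t)*exp(-4*t) + C2*exp(-4*t)*sin(t).
Apply the initial conditions: u(0) = -3114/4913 + C1 = 5 and u'(0) = 198/289 + C2 - 4*C1 = -2. Solving gives C1 = 27679/4913, C2 = 97524/4913.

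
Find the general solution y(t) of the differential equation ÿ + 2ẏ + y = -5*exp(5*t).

y = -5*exp(5*t)/36 + C1*exp(-t) + C2*t*exp(-t)

Characteristic equation r² + 2r + 1 = 0 has discriminant (2)² - 4·(1) = 0, so r = -1 is a repeated root.
Hence y_h = (C1 + C2*t)*exp(-t).
Try y_p = A*exp(5*t). Substituting into the equation and dividing by exp(5*t) gives A = -5/36, so y_p = -5*exp(5*t)/36.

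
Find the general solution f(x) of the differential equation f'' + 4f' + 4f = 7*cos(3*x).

f = -35*cos(3*x)/169 + 84*sin(3*x)/169 + C1*exp(-2*x) + C2*x*exp(-2*x)

Characteristic equation r² + 4r + 4 = 0 has discriminant (4)² - 4·(4) = 0, so r = -2 is a repeated root.
Hence f_h = (C1 + C2*x)*exp(-2*x).
Try f_p = A*cos(3*x) + B*sin(3*x). Substituting and equating the coefficients of cos(3x) and sin(3x) gives A = -35/169, B = 84/169, so f_p = -35*cos(3*x)/169 + 84*sin(3*x)/169.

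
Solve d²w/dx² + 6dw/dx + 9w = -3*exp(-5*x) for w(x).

w = -3*exp(-5*x)/4 + C1*exp(-3*x) + C2*x*exp(-3*x)

Characteristic equation r² + 6r + 9 = 0 has discriminant (6)² - 4·(9) = 0, so r = -3 is a repeated root.
Hence w_h = (C1 + C2*x)*exp(-3*x).
Try w_p = A*exp(-5*x). Substituting into the equation and dividing by exp(-5*x) gives A = -3/4, so w_p = -3*exp(-5*x)/4.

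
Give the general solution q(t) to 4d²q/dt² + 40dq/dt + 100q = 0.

Divide through by 4: q'' + 10q' + 25q = 0.
Characteristic equation r² + 10r + 25 = 0 has discriminant (10)² - 4·(25) = 0, so r = -5 is a repeated root.
Hence q_h = (C1 + C2*t)*exp(-5*t).

q = C1*exp(-5*t) + C2*t*exp(-5*t)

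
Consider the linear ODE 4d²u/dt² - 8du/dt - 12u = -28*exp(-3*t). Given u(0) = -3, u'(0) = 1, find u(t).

Divide through by 4: u'' - 2u' - 3u = -7*exp(-3*t).
Characteristic equation r² - 2r - 3 = 0 factors as (r - 3)(r + 1) = 0, so r = 3, -1.
Hence u_h = C1*exp(3*t) + C2*exp(-t).
Try u_p = A*exp(-3*t). Substituting into the equation and dividing by exp(-3*t) gives A = -7/12, so u_p = -7*exp(-3*t)/12.
General solution: u = -7*exp(-3*t)/12 + C1*exp(3*t) + C2*exp(-t).
Apply the initial conditions: u(0) = -7/12 + C1 + C2 = -3 and u'(0) = 7/4 - C2 + 3*C1 = 1. Solving gives C1 = -19/24, C2 = -13/8.

u = -19*exp(3*t)/24 - 13*exp(-t)/8 - 7*exp(-3*t)/12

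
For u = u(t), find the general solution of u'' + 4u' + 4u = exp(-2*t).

u = C1*exp(-2*t) + t**2*exp(-2*t)/2 + C2*t*exp(-2*t)

Characteristic equation r² + 4r + 4 = 0 has discriminant (4)² - 4·(4) = 0, so r = -2 is a repeated root.
Hence u_h = (C1 + C2*t)*exp(-2*t).
Since exp(-2*t) solves the homogeneous equation (r = -2 is a root of multiplicity 2), multiply the trial by t^2. Try u_p = A*t^2*exp(-2*t). Substituting into the equation and dividing by exp(-2*t) gives A = 1/2, so u_p = t^2*exp(-2*t)/2.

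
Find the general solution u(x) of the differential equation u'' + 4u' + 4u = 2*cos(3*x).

u = -10*cos(3*x)/169 + 24*sin(3*x)/169 + C1*exp(-2*x) + C2*x*exp(-2*x)

Characteristic equation r² + 4r + 4 = 0 has discriminant (4)² - 4·(4) = 0, so r = -2 is a repeated root.
Hence u_h = (C1 + C2*x)*exp(-2*x).
Try u_p = A*cos(3*x) + B*sin(3*x). Substituting and equating the coefficients of cos(3x) and sin(3x) gives A = -10/169, B = 24/169, so u_p = -10*cos(3*x)/169 + 24*sin(3*x)/169.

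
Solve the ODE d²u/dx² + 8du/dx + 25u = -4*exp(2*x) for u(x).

u = -4*exp(2*x)/45 + C1*cos(3*x)*exp(-4*x) + C2*exp(-4*x)*sin(3*x)

Characteristic equation r² + 8r + 25 = 0 has discriminant (8)² - 4·(25) = -36 < 0, so r = -4 ± 3i.
Hence u_h = C1*cos(3*x)*exp(-4*x) + C2*exp(-4*x)*sin(3*x).
Try u_p = A*exp(2*x). Substituting into the equation and dividing by exp(2*x) gives A = -4/45, so u_p = -4*exp(2*x)/45.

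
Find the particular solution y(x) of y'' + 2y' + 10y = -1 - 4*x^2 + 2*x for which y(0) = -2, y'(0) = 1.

y = -23/250 - 2*x**2/5 + 9*x/25 - 477*cos(3*x)*exp(-x)/250 - 317*exp(-x)*sin(3*x)/750

Characteristic equation r² + 2r + 10 = 0 has discriminant (2)² - 4·(10) = -36 < 0, so r = -1 ± 3i.
Hence y_h = C1*cos(3*x)*exp(-x) + C2*exp(-x)*sin(3*x).
For the particular solution try y_p = A0 + A1*x + A2*x^2. Substituting and matching coefficients of each power of x gives A0 = -23/250, A1 = 9/25, A2 = -2/5, so y_p = -23/250 - 2*x^2/5 + 9*x/25.
General solution: y = -23/250 - 2*x^2/5 + 9*x/25 + C1*cos(3*x)*exp(-x) + C2*exp(-x)*sin(3*x).
Apply the initial conditions: y(0) = -23/250 + C1 = -2 and y'(0) = 9/25 - C1 + 3*C2 = 1. Solving gives C1 = -477/250, C2 = -317/750.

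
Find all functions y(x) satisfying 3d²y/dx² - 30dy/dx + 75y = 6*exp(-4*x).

y = 2*exp(-4*x)/81 + C1*exp(5*x) + C2*x*exp(5*x)

Divide through by 3: y'' - 10y' + 25y = 2*exp(-4*x).
Characteristic equation r² - 10r + 25 = 0 has discriminant (-10)² - 4·(25) = 0, so r = 5 is a repeated root.
Hence y_h = (C1 + C2*x)*exp(5*x).
Try y_p = A*exp(-4*x). Substituting into the equation and dividing by exp(-4*x) gives A = 2/81, so y_p = 2*exp(-4*x)/81.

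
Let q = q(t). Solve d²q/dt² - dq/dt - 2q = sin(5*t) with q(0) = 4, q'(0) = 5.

q = -27*sin(5*t)/754 + 5*cos(5*t)/754 + 73*exp(-t)/78 + 266*exp(2*t)/87

Characteristic equation r² - r - 2 = 0 factors as (r + 1)(r - 2) = 0, so r = -1, 2.
Hence q_h = C1*exp(-t) + C2*exp(2*t).
Try q_p = A*cos(5*t) + B*sin(5*t). Substituting and equating the coefficients of cos(5t) and sin(5t) gives A = 5/754, B = -27/754, so q_p = -27*sin(5*t)/754 + 5*cos(5*t)/754.
General solution: q = -27*sin(5*t)/754 + 5*cos(5*t)/754 + C1*exp(-t) + C2*exp(2*t).
Apply the initial conditions: q(0) = 5/754 + C1 + C2 = 4 and q'(0) = -135/754 - C1 + 2*C2 = 5. Solving gives C1 = 73/78, C2 = 266/87.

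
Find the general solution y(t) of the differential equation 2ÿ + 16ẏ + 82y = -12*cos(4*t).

Divide through by 2: y'' + 8y' + 41y = -6*cos(4*t).
Characteristic equation r² + 8r + 41 = 0 has discriminant (8)² - 4·(41) = -100 < 0, so r = -4 ± 5i.
Hence y_h = C1*cos(5*t)*exp(-4*t) + C2*exp(-4*t)*sin(5*t).
Try y_p = A*cos(4*t) + B*sin(4*t). Substituting and equating the coefficients of cos(4t) and sin(4t) gives A = -150/1649, B = -192/1649, so y_p = -192*sin(4*t)/1649 - 150*cos(4*t)/1649.

y = -192*sin(4*t)/1649 - 150*cos(4*t)/1649 + C1*cos(5*t)*exp(-4*t) + C2*exp(-4*t)*sin(5*t)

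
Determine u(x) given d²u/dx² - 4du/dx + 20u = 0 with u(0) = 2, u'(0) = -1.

u = 2*cos(4*x)*exp(2*x) - 5*exp(2*x)*sin(4*x)/4

Characteristic equation r² - 4r + 20 = 0 has discriminant (-4)² - 4·(20) = -64 < 0, so r = 2 ± 4i.
Hence u_h = C1*cos(4*x)*exp(2*x) + C2*exp(2*x)*sin(4*x).
Apply the initial conditions: u(0) = C1 = 2 and u'(0) = 2*C1 + 4*C2 = -1. Solving gives C1 = 2, C2 = -5/4.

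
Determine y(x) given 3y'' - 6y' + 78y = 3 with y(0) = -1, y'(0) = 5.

Divide through by 3: y'' - 2y' + 26y = 1.
Characteristic equation r² - 2r + 26 = 0 has discriminant (-2)² - 4·(26) = -100 < 0, so r = 1 ± 5i.
Hence y_h = C1*cos(5*x)*exp(x) + C2*exp(x)*sin(5*x).
For the particular solution try y_p = A0. Substituting and matching coefficients of each power of x gives A0 = 1/26, so y_p = 1/26.
General solution: y = 1/26 + C1*cos(5*x)*exp(x) + C2*exp(x)*sin(5*x).
Apply the initial conditions: y(0) = 1/26 + C1 = -1 and y'(0) = C1 + 5*C2 = 5. Solving gives C1 = -27/26, C2 = 157/130.

y = 1/26 - 27*cos(5*x)*exp(x)/26 + 157*exp(x)*sin(5*x)/130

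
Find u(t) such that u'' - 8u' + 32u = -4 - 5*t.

Characteristic equation r² - 8r + 32 = 0 has discriminant (-8)² - 4·(32) = -64 < 0, so r = 4 ± 4i.
Hence u_h = C1*cos(4*t)*exp(4*t) + C2*exp(4*t)*sin(4*t).
For the particular solution try u_p = A0 + A1*t. Substituting and matching coefficients of each power of t gives A0 = -21/128, A1 = -5/32, so u_p = -21/128 - 5*t/32.

u = -21/128 - 5*t/32 + C1*cos(4*t)*exp(4*t) + C2*exp(4*t)*sin(4*t)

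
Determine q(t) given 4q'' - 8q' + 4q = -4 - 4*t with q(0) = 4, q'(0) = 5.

Divide through by 4: q'' - 2q' + q = -1 - t.
Characteristic equation r² - 2r + 1 = 0 has discriminant (-2)² - 4·(1) = 0, so r = 1 is a repeated root.
Hence q_h = (C1 + C2*t)*exp(t).
For the particular solution try q_p = A0 + A1*t. Substituting and matching coefficients of each power of t gives A0 = -3, A1 = -1, so q_p = -3 - t.
General solution: q = -3 - t + C1*exp(t) + C2*t*exp(t).
Apply the initial conditions: q(0) = -3 + C1 = 4 and q'(0) = -1 + C1 + C2 = 5. Solving gives C1 = 7, C2 = -1.

q = -3 - t + 7*exp(t) - t*exp(t)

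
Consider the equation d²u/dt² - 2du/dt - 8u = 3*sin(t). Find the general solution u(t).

u = -27*sin(t)/85 + 6*cos(t)/85 + C1*exp(4*t) + C2*exp(-2*t)

Characteristic equation r² - 2r - 8 = 0 factors as (r - 4)(r + 2) = 0, so r = 4, -2.
Hence u_h = C1*exp(4*t) + C2*exp(-2*t).
Try u_p = A*cos(t) + B*sin(t). Substituting and equating the coefficients of cos(t) and sin(t) gives A = 6/85, B = -27/85, so u_p = -27*sin(t)/85 + 6*cos(t)/85.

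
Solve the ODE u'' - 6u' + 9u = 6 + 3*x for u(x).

u = 8/9 + x/3 + C1*exp(3*x) + C2*x*exp(3*x)

Characteristic equation r² - 6r + 9 = 0 has discriminant (-6)² - 4·(9) = 0, so r = 3 is a repeated root.
Hence u_h = (C1 + C2*x)*exp(3*x).
For the particular solution try u_p = A0 + A1*x. Substituting and matching coefficients of each power of x gives A0 = 8/9, A1 = 1/3, so u_p = 8/9 + x/3.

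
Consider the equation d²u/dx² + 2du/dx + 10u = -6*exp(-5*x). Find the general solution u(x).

Characteristic equation r² + 2r + 10 = 0 has discriminant (2)² - 4·(10) = -36 < 0, so r = -1 ± 3i.
Hence u_h = C1*cos(3*x)*exp(-x) + C2*exp(-x)*sin(3*x).
Try u_p = A*exp(-5*x). Substituting into the equation and dividing by exp(-5*x) gives A = -6/25, so u_p = -6*exp(-5*x)/25.

u = -6*exp(-5*x)/25 + C1*cos(3*x)*exp(-x) + C2*exp(-x)*sin(3*x)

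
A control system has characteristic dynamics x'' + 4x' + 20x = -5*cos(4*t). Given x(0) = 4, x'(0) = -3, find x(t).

Characteristic equation r² + 4r + 20 = 0 has discriminant (4)² - 4·(20) = -64 < 0, so r = -2 ± 4i.
Hence x_h = C1*cos(4*t)*exp(-2*t) + C2*exp(-2*t)*sin(4*t).
Try x_p = A*cos(4*t) + B*sin(4*t). Substituting and equating the coefficients of cos(4t) and sin(4t) gives A = -5/68, B = -5/17, so x_p = -5*sin(4*t)/17 - 5*cos(4*t)/68.
General solution: x = -5*sin(4*t)/17 - 5*cos(4*t)/68 + C1*cos(4*t)*exp(-2*t) + C2*exp(-2*t)*sin(4*t).
Apply the initial conditions: x(0) = -5/68 + C1 = 4 and x'(0) = -20/17 - 2*C1 + 4*C2 = -3. Solving gives C1 = 277/68, C2 = 215/136.

x = -5*sin(4*t)/17 - 5*cos(4*t)/68 + 215*exp(-2*t)*sin(4*t)/136 + 277*cos(4*t)*exp(-2*t)/68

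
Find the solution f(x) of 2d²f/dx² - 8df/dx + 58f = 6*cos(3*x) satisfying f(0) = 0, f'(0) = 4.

Divide through by 2: f'' - 4f' + 29f = 3*cos(3*x).
Characteristic equation r² - 4r + 29 = 0 has discriminant (-4)² - 4·(29) = -100 < 0, so r = 2 ± 5i.
Hence f_h = C1*cos(5*x)*exp(2*x) + C2*exp(2*x)*sin(5*x).
Try f_p = A*cos(3*x) + B*sin(3*x). Substituting and equating the coefficients of cos(3x) and sin(3x) gives A = 15/136, B = -9/136, so f_p = -9*sin(3*x)/136 + 15*cos(3*x)/136.
General solution: f = -9*sin(3*x)/136 + 15*cos(3*x)/136 + C1*cos(5*x)*exp(2*x) + C2*exp(2*x)*sin(5*x).
Apply the initial conditions: f(0) = 15/136 + C1 = 0 and f'(0) = -27/136 + 2*C1 + 5*C2 = 4. Solving gives C1 = -15/136, C2 = 601/680.

f = -9*sin(3*x)/136 + 15*cos(3*x)/136 - 15*cos(5*x)*exp(2*x)/136 + 601*exp(2*x)*sin(5*x)/680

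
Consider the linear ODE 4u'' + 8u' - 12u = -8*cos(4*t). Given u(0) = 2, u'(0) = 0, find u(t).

Divide through by 4: u'' + 2u' - 3u = -2*cos(4*t).
Characteristic equation r² + 2r - 3 = 0 factors as (r - 1)(r + 3) = 0, so r = 1, -3.
Hence u_h = C1*exp(t) + C2*exp(-3*t).
Try u_p = A*cos(4*t) + B*sin(4*t). Substituting and equating the coefficients of cos(4t) and sin(4t) gives A = 38/425, B = -16/425, so u_p = -16*sin(4*t)/425 + 38*cos(4*t)/425.
General solution: u = -16*sin(4*t)/425 + 38*cos(4*t)/425 + C1*exp(t) + C2*exp(-3*t).
Apply the initial conditions: u(0) = 38/425 + C1 + C2 = 2 and u'(0) = -64/425 + C1 - 3*C2 = 0. Solving gives C1 = 25/17, C2 = 11/25.

u = -16*sin(4*t)/425 + 11*exp(-3*t)/25 + 25*exp(t)/17 + 38*cos(4*t)/425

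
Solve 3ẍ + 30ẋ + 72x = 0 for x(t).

x = C1*exp(-6*t) + C2*exp(-4*t)

Divide through by 3: x'' + 10x' + 24x = 0.
Characteristic equation r² + 10r + 24 = 0 factors as (r + 6)(r + 4) = 0, so r = -6, -4.
Hence x_h = C1*exp(-6*t) + C2*exp(-4*t).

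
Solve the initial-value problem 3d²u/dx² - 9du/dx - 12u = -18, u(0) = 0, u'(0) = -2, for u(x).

Divide through by 3: u'' - 3u' - 4u = -6.
Characteristic equation r² - 3r - 4 = 0 factors as (r + 1)(r - 4) = 0, so r = -1, 4.
Hence u_h = C1*exp(-x) + C2*exp(4*x).
For the particular solution try u_p = A0. Substituting and matching coefficients of each power of x gives A0 = 3/2, so u_p = 3/2.
General solution: u = 3/2 + C1*exp(-x) + C2*exp(4*x).
Apply the initial conditions: u(0) = 3/2 + C1 + C2 = 0 and u'(0) = -C1 + 4*C2 = -2. Solving gives C1 = -4/5, C2 = -7/10.

u = 3/2 - 7*exp(4*x)/10 - 4*exp(-x)/5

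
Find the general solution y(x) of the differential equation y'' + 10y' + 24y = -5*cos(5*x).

y = -250*sin(5*x)/2501 + 5*cos(5*x)/2501 + C1*exp(-4*x) + C2*exp(-6*x)

Characteristic equation r² + 10r + 24 = 0 factors as (r + 4)(r + 6) = 0, so r = -4, -6.
Hence y_h = C1*exp(-4*x) + C2*exp(-6*x).
Try y_p = A*cos(5*x) + B*sin(5*x). Substituting and equating the coefficients of cos(5x) and sin(5x) gives A = 5/2501, B = -250/2501, so y_p = -250*sin(5*x)/2501 + 5*cos(5*x)/2501.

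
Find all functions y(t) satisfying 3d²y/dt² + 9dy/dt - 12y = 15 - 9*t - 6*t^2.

Divide through by 3: y'' + 3y' - 4y = 5 - 3*t - 2*t^2.
Characteristic equation r² + 3r - 4 = 0 factors as (r + 4)(r - 1) = 0, so r = -4, 1.
Hence y_h = C1*exp(-4*t) + C2*exp(t).
For the particular solution try y_p = A0 + A1*t + A2*t^2. Substituting and matching coefficients of each power of t gives A0 = 1/8, A1 = 3/2, A2 = 1/2, so y_p = 1/8 + t^2/2 + 3*t/2.

y = 1/8 + t**2/2 + 3*t/2 + C1*exp(-4*t) + C2*exp(t)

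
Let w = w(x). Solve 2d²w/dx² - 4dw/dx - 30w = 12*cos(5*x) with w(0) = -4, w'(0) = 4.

Divide through by 2: w'' - 2w' - 15w = 6*cos(5*x).
Characteristic equation r² - 2r - 15 = 0 factors as (r - 5)(r + 3) = 0, so r = 5, -3.
Hence w_h = C1*exp(5*x) + C2*exp(-3*x).
Try w_p = A*cos(5*x) + B*sin(5*x). Substituting and equating the coefficients of cos(5x) and sin(5x) gives A = -12/85, B = -3/85, so w_p = -12*cos(5*x)/85 - 3*sin(5*x)/85.
General solution: w = -12*cos(5*x)/85 - 3*sin(5*x)/85 + C1*exp(5*x) + C2*exp(-3*x).
Apply the initial conditions: w(0) = -12/85 + C1 + C2 = -4 and w'(0) = -3/17 - 3*C2 + 5*C1 = 4. Solving gives C1 = -37/40, C2 = -399/136.

w = -399*exp(-3*x)/136 - 37*exp(5*x)/40 - 12*cos(5*x)/85 - 3*sin(5*x)/85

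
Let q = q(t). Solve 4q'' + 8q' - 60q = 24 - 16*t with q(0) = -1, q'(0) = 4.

Divide through by 4: q'' + 2q' - 15q = 6 - 4*t.
Characteristic equation r² + 2r - 15 = 0 factors as (r - 3)(r + 5) = 0, so r = 3, -5.
Hence q_h = C1*exp(3*t) + C2*exp(-5*t).
For the particular solution try q_p = A0 + A1*t. Substituting and matching coefficients of each power of t gives A0 = -82/225, A1 = 4/15, so q_p = -82/225 + 4*t/15.
General solution: q = -82/225 + 4*t/15 + C1*exp(3*t) + C2*exp(-5*t).
Apply the initial conditions: q(0) = -82/225 + C1 + C2 = -1 and q'(0) = 4/15 - 5*C2 + 3*C1 = 4. Solving gives C1 = 5/72, C2 = -141/200.

q = -82/225 - 141*exp(-5*t)/200 + 4*t/15 + 5*exp(3*t)/72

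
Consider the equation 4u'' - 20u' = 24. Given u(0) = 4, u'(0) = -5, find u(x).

u = 119/25 - 19*exp(5*x)/25 - 6*x/5

Divide through by 4: u'' - 5u' = 6.
Characteristic equation r² - 5r = 0 factors as (r - 5)r = 0, so r = 5, 0.
Hence u_h = C1*exp(5*x) + C2.
Since 0 is a characteristic root (multiplicity 1), multiply the polynomial trial by x: try u_p = A0*x. Substituting and matching coefficients of each power of x gives A0 = -6/5, so u_p = -6*x/5.
General solution: u = C2 - 6*x/5 + C1*exp(5*x).
Apply the initial conditions: u(0) = C1 + C2 = 4 and u'(0) = -6/5 + 5*C1 = -5. Solving gives C1 = -19/25, C2 = 119/25.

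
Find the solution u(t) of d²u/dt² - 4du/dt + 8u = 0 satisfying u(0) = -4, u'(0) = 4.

Characteristic equation r² - 4r + 8 = 0 has discriminant (-4)² - 4·(8) = -16 < 0, so r = 2 ± 2i.
Hence u_h = C1*cos(2*t)*exp(2*t) + C2*exp(2*t)*sin(2*t).
Apply the initial conditions: u(0) = C1 = -4 and u'(0) = 2*C1 + 2*C2 = 4. Solving gives C1 = -4, C2 = 6.

u = -4*cos(2*t)*exp(2*t) + 6*exp(2*t)*sin(2*t)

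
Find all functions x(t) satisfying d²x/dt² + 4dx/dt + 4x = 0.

Characteristic equation r² + 4r + 4 = 0 has discriminant (4)² - 4·(4) = 0, so r = -2 is a repeated root.
Hence x_h = (C1 + C2*t)*exp(-2*t).

x = C1*exp(-2*t) + C2*t*exp(-2*t)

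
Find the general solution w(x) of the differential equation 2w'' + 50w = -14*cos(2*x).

w = -cos(2*x)/3 + C1*cos(5*x) + C2*sin(5*x)

Divide through by 2: w'' + 25w = -7*cos(2*x).
Characteristic equation r² + 25 = 0 has discriminant (0)² - 4·(25) = -100 < 0, so r = ± 5i.
Hence w_h = C1*cos(5*x) + C2*sin(5*x).
Try w_p = A*cos(2*x) + B*sin(2*x). Substituting and equating the coefficients of cos(2x) and sin(2x) gives A = -1/3, B = 0, so w_p = -cos(2*x)/3.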